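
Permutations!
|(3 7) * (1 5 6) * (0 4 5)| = 10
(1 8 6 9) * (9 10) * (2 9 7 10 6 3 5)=[0, 8, 9, 5, 4, 2, 6, 10, 3, 1, 7]=(1 8 3 5 2 9)(7 10)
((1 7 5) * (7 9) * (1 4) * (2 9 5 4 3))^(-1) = [0, 4, 3, 5, 7, 1, 6, 9, 8, 2] = (1 4 7 9 2 3 5)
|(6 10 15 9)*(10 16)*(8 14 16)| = |(6 8 14 16 10 15 9)| = 7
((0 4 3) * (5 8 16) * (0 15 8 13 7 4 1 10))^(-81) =[0, 1, 2, 4, 7, 16, 6, 13, 15, 9, 10, 11, 12, 5, 14, 3, 8] =(3 4 7 13 5 16 8 15)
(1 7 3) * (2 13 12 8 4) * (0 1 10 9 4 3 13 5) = (0 1 7 13 12 8 3 10 9 4 2 5) = [1, 7, 5, 10, 2, 0, 6, 13, 3, 4, 9, 11, 8, 12]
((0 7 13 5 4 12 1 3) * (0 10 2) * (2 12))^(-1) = (0 2 4 5 13 7)(1 12 10 3) = [2, 12, 4, 1, 5, 13, 6, 0, 8, 9, 3, 11, 10, 7]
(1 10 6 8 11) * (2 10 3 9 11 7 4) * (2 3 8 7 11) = (1 8 11)(2 10 6 7 4 3 9) = [0, 8, 10, 9, 3, 5, 7, 4, 11, 2, 6, 1]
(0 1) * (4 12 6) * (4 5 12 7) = (0 1)(4 7)(5 12 6) = [1, 0, 2, 3, 7, 12, 5, 4, 8, 9, 10, 11, 6]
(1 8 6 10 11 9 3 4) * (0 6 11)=(0 6 10)(1 8 11 9 3 4)=[6, 8, 2, 4, 1, 5, 10, 7, 11, 3, 0, 9]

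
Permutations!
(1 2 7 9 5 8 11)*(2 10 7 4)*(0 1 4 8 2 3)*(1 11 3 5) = (0 11 4 5 2 8 3)(1 10 7 9) = [11, 10, 8, 0, 5, 2, 6, 9, 3, 1, 7, 4]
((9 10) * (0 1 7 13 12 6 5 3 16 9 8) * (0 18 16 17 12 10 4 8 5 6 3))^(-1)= [5, 0, 2, 12, 9, 10, 6, 1, 4, 16, 13, 11, 17, 7, 14, 15, 18, 3, 8]= (0 5 10 13 7 1)(3 12 17)(4 9 16 18 8)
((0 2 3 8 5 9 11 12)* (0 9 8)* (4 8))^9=(12)=[0, 1, 2, 3, 4, 5, 6, 7, 8, 9, 10, 11, 12]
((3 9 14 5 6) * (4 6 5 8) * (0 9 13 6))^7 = (0 14 4 9 8)(3 13 6) = [14, 1, 2, 13, 9, 5, 3, 7, 0, 8, 10, 11, 12, 6, 4]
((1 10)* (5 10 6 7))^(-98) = (1 7 10 6 5) = [0, 7, 2, 3, 4, 1, 5, 10, 8, 9, 6]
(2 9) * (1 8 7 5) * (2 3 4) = (1 8 7 5)(2 9 3 4) = [0, 8, 9, 4, 2, 1, 6, 5, 7, 3]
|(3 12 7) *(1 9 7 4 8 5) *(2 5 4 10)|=|(1 9 7 3 12 10 2 5)(4 8)|=8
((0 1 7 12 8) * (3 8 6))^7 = (12) = [0, 1, 2, 3, 4, 5, 6, 7, 8, 9, 10, 11, 12]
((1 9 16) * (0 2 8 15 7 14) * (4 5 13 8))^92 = (0 4 13 15 14 2 5 8 7)(1 16 9) = [4, 16, 5, 3, 13, 8, 6, 0, 7, 1, 10, 11, 12, 15, 2, 14, 9]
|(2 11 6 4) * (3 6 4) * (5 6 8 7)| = 15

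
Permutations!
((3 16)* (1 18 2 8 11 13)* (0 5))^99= (0 5)(1 8)(2 13)(3 16)(11 18)= [5, 8, 13, 16, 4, 0, 6, 7, 1, 9, 10, 18, 12, 2, 14, 15, 3, 17, 11]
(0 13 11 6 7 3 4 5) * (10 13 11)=(0 11 6 7 3 4 5)(10 13)=[11, 1, 2, 4, 5, 0, 7, 3, 8, 9, 13, 6, 12, 10]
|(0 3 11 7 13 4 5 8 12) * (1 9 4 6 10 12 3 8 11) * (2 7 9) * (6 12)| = 8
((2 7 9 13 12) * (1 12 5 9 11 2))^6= (13)= [0, 1, 2, 3, 4, 5, 6, 7, 8, 9, 10, 11, 12, 13]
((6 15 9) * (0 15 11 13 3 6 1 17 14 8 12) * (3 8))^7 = (0 6 9 13 17 12 3 15 11 1 8 14) = [6, 8, 2, 15, 4, 5, 9, 7, 14, 13, 10, 1, 3, 17, 0, 11, 16, 12]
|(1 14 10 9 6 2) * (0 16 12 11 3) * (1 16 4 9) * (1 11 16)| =|(0 4 9 6 2 1 14 10 11 3)(12 16)| =10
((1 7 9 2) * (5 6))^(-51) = (1 7 9 2)(5 6) = [0, 7, 1, 3, 4, 6, 5, 9, 8, 2]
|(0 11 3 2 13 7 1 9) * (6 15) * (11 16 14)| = 10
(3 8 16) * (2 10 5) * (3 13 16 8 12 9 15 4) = (2 10 5)(3 12 9 15 4)(13 16) = [0, 1, 10, 12, 3, 2, 6, 7, 8, 15, 5, 11, 9, 16, 14, 4, 13]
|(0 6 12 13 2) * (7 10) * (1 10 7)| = 10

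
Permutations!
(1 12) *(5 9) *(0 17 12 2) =(0 17 12 1 2)(5 9) =[17, 2, 0, 3, 4, 9, 6, 7, 8, 5, 10, 11, 1, 13, 14, 15, 16, 12]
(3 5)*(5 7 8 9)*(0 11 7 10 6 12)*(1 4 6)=(0 11 7 8 9 5 3 10 1 4 6 12)=[11, 4, 2, 10, 6, 3, 12, 8, 9, 5, 1, 7, 0]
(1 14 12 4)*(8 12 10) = (1 14 10 8 12 4) = [0, 14, 2, 3, 1, 5, 6, 7, 12, 9, 8, 11, 4, 13, 10]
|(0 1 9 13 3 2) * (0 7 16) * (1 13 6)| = |(0 13 3 2 7 16)(1 9 6)| = 6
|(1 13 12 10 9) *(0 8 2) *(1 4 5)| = 21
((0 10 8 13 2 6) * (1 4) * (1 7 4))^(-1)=(0 6 2 13 8 10)(4 7)=[6, 1, 13, 3, 7, 5, 2, 4, 10, 9, 0, 11, 12, 8]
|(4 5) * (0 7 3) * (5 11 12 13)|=15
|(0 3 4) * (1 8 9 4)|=6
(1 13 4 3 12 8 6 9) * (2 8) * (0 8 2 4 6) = [8, 13, 2, 12, 3, 5, 9, 7, 0, 1, 10, 11, 4, 6] = (0 8)(1 13 6 9)(3 12 4)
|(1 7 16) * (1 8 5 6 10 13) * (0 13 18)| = |(0 13 1 7 16 8 5 6 10 18)| = 10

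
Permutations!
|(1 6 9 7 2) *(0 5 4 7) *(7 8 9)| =|(0 5 4 8 9)(1 6 7 2)| =20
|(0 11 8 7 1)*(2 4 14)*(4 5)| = 20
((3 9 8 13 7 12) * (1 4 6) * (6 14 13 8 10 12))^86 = (1 14 7)(3 10)(4 13 6)(9 12) = [0, 14, 2, 10, 13, 5, 4, 1, 8, 12, 3, 11, 9, 6, 7]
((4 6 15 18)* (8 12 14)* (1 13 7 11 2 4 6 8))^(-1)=(1 14 12 8 4 2 11 7 13)(6 18 15)=[0, 14, 11, 3, 2, 5, 18, 13, 4, 9, 10, 7, 8, 1, 12, 6, 16, 17, 15]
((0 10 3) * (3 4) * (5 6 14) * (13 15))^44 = (15)(5 14 6) = [0, 1, 2, 3, 4, 14, 5, 7, 8, 9, 10, 11, 12, 13, 6, 15]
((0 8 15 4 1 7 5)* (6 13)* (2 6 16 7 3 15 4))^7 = (0 6 4 16 3 5 2 8 13 1 7 15) = [6, 7, 8, 5, 16, 2, 4, 15, 13, 9, 10, 11, 12, 1, 14, 0, 3]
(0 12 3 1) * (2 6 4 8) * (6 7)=(0 12 3 1)(2 7 6 4 8)=[12, 0, 7, 1, 8, 5, 4, 6, 2, 9, 10, 11, 3]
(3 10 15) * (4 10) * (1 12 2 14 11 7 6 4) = (1 12 2 14 11 7 6 4 10 15 3) = [0, 12, 14, 1, 10, 5, 4, 6, 8, 9, 15, 7, 2, 13, 11, 3]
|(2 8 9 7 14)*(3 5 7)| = |(2 8 9 3 5 7 14)| = 7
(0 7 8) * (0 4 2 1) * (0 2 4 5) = (0 7 8 5)(1 2) = [7, 2, 1, 3, 4, 0, 6, 8, 5]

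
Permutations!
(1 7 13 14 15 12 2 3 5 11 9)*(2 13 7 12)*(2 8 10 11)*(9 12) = (1 9)(2 3 5)(8 10 11 12 13 14 15) = [0, 9, 3, 5, 4, 2, 6, 7, 10, 1, 11, 12, 13, 14, 15, 8]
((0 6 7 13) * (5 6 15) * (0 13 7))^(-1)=(0 6 5 15)=[6, 1, 2, 3, 4, 15, 5, 7, 8, 9, 10, 11, 12, 13, 14, 0]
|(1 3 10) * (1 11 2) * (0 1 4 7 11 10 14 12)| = 20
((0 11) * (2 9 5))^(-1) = (0 11)(2 5 9) = [11, 1, 5, 3, 4, 9, 6, 7, 8, 2, 10, 0]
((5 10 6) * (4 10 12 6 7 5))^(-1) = [0, 1, 2, 3, 6, 7, 12, 10, 8, 9, 4, 11, 5] = (4 6 12 5 7 10)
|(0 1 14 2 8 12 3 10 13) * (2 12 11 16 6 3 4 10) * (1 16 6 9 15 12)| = 40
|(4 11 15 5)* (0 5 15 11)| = 3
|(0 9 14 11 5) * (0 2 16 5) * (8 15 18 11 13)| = |(0 9 14 13 8 15 18 11)(2 16 5)| = 24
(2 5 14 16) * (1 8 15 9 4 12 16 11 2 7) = (1 8 15 9 4 12 16 7)(2 5 14 11) = [0, 8, 5, 3, 12, 14, 6, 1, 15, 4, 10, 2, 16, 13, 11, 9, 7]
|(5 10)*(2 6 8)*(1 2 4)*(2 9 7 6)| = |(1 9 7 6 8 4)(5 10)| = 6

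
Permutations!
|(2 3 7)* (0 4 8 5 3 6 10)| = 9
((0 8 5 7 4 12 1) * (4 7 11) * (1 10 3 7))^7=(0 3 4 8 7 12 5 1 10 11)=[3, 10, 2, 4, 8, 1, 6, 12, 7, 9, 11, 0, 5]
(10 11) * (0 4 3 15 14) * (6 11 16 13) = (0 4 3 15 14)(6 11 10 16 13) = [4, 1, 2, 15, 3, 5, 11, 7, 8, 9, 16, 10, 12, 6, 0, 14, 13]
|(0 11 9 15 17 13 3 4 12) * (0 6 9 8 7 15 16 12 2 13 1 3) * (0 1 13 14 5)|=|(0 11 8 7 15 17 13 1 3 4 2 14 5)(6 9 16 12)|=52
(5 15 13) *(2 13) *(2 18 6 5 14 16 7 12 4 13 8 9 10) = (2 8 9 10)(4 13 14 16 7 12)(5 15 18 6) = [0, 1, 8, 3, 13, 15, 5, 12, 9, 10, 2, 11, 4, 14, 16, 18, 7, 17, 6]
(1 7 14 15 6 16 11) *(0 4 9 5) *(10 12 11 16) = (16)(0 4 9 5)(1 7 14 15 6 10 12 11) = [4, 7, 2, 3, 9, 0, 10, 14, 8, 5, 12, 1, 11, 13, 15, 6, 16]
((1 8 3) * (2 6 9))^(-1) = (1 3 8)(2 9 6) = [0, 3, 9, 8, 4, 5, 2, 7, 1, 6]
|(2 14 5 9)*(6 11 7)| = 12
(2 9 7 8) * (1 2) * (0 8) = (0 8 1 2 9 7) = [8, 2, 9, 3, 4, 5, 6, 0, 1, 7]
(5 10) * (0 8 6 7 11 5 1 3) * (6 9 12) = (0 8 9 12 6 7 11 5 10 1 3) = [8, 3, 2, 0, 4, 10, 7, 11, 9, 12, 1, 5, 6]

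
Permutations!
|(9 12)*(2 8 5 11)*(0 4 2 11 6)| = |(0 4 2 8 5 6)(9 12)| = 6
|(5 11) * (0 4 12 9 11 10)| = |(0 4 12 9 11 5 10)| = 7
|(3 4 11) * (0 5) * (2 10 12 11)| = |(0 5)(2 10 12 11 3 4)| = 6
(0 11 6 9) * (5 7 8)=(0 11 6 9)(5 7 8)=[11, 1, 2, 3, 4, 7, 9, 8, 5, 0, 10, 6]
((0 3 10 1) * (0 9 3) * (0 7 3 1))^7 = (0 10 3 7)(1 9) = [10, 9, 2, 7, 4, 5, 6, 0, 8, 1, 3]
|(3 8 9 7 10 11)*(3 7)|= |(3 8 9)(7 10 11)|= 3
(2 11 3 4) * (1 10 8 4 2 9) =(1 10 8 4 9)(2 11 3) =[0, 10, 11, 2, 9, 5, 6, 7, 4, 1, 8, 3]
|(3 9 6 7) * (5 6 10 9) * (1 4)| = 4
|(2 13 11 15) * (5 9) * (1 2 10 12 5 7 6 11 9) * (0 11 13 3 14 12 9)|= |(0 11 15 10 9 7 6 13)(1 2 3 14 12 5)|= 24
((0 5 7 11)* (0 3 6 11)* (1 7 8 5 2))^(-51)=(11)(0 2 1 7)(5 8)=[2, 7, 1, 3, 4, 8, 6, 0, 5, 9, 10, 11]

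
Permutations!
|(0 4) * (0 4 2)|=2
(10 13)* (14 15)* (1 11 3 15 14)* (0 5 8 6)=(0 5 8 6)(1 11 3 15)(10 13)=[5, 11, 2, 15, 4, 8, 0, 7, 6, 9, 13, 3, 12, 10, 14, 1]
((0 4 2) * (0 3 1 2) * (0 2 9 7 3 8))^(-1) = [8, 3, 4, 7, 0, 5, 6, 9, 2, 1] = (0 8 2 4)(1 3 7 9)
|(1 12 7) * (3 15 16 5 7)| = |(1 12 3 15 16 5 7)| = 7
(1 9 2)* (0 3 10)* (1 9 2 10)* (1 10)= (0 3 10)(1 2 9)= [3, 2, 9, 10, 4, 5, 6, 7, 8, 1, 0]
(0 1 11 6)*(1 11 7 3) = (0 11 6)(1 7 3) = [11, 7, 2, 1, 4, 5, 0, 3, 8, 9, 10, 6]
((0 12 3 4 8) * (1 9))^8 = [4, 1, 2, 0, 12, 5, 6, 7, 3, 9, 10, 11, 8] = (0 4 12 8 3)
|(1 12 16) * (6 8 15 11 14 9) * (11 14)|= |(1 12 16)(6 8 15 14 9)|= 15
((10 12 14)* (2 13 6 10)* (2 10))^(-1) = (2 6 13)(10 14 12) = [0, 1, 6, 3, 4, 5, 13, 7, 8, 9, 14, 11, 10, 2, 12]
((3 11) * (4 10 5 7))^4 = [0, 1, 2, 3, 4, 5, 6, 7, 8, 9, 10, 11] = (11)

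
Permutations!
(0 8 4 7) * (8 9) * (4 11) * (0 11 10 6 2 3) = (0 9 8 10 6 2 3)(4 7 11) = [9, 1, 3, 0, 7, 5, 2, 11, 10, 8, 6, 4]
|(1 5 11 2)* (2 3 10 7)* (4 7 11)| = 15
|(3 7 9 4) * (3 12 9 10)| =|(3 7 10)(4 12 9)| =3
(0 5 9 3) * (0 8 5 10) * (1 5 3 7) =(0 10)(1 5 9 7)(3 8) =[10, 5, 2, 8, 4, 9, 6, 1, 3, 7, 0]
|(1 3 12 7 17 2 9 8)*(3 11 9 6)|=|(1 11 9 8)(2 6 3 12 7 17)|=12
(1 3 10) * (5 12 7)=(1 3 10)(5 12 7)=[0, 3, 2, 10, 4, 12, 6, 5, 8, 9, 1, 11, 7]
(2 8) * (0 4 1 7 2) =(0 4 1 7 2 8) =[4, 7, 8, 3, 1, 5, 6, 2, 0]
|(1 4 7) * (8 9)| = |(1 4 7)(8 9)| = 6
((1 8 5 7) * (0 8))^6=(0 8 5 7 1)=[8, 0, 2, 3, 4, 7, 6, 1, 5]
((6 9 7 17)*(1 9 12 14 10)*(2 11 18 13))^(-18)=(1 14 6 7)(2 18)(9 10 12 17)(11 13)=[0, 14, 18, 3, 4, 5, 7, 1, 8, 10, 12, 13, 17, 11, 6, 15, 16, 9, 2]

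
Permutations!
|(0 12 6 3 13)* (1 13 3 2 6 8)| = 10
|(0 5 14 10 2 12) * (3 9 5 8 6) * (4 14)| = 11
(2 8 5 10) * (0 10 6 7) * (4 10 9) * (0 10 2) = (0 9 4 2 8 5 6 7 10) = [9, 1, 8, 3, 2, 6, 7, 10, 5, 4, 0]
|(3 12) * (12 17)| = |(3 17 12)| = 3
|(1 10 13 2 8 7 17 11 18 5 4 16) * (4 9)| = 13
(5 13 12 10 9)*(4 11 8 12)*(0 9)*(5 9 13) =(0 13 4 11 8 12 10) =[13, 1, 2, 3, 11, 5, 6, 7, 12, 9, 0, 8, 10, 4]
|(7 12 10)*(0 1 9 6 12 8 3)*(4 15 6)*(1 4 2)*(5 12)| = |(0 4 15 6 5 12 10 7 8 3)(1 9 2)| = 30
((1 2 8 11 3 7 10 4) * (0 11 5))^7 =(0 2 10 11 8 4 3 5 1 7) =[2, 7, 10, 5, 3, 1, 6, 0, 4, 9, 11, 8]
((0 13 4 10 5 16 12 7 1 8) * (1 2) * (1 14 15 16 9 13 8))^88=[0, 1, 12, 3, 9, 4, 6, 16, 8, 10, 13, 11, 15, 5, 7, 2, 14]=(2 12 15)(4 9 10 13 5)(7 16 14)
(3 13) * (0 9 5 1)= (0 9 5 1)(3 13)= [9, 0, 2, 13, 4, 1, 6, 7, 8, 5, 10, 11, 12, 3]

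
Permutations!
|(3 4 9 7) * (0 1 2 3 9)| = 10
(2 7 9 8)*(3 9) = (2 7 3 9 8) = [0, 1, 7, 9, 4, 5, 6, 3, 2, 8]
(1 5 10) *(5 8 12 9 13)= [0, 8, 2, 3, 4, 10, 6, 7, 12, 13, 1, 11, 9, 5]= (1 8 12 9 13 5 10)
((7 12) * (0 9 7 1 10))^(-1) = [10, 12, 2, 3, 4, 5, 6, 9, 8, 0, 1, 11, 7] = (0 10 1 12 7 9)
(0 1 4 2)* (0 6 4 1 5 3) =(0 5 3)(2 6 4) =[5, 1, 6, 0, 2, 3, 4]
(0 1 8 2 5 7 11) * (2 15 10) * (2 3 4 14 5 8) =(0 1 2 8 15 10 3 4 14 5 7 11) =[1, 2, 8, 4, 14, 7, 6, 11, 15, 9, 3, 0, 12, 13, 5, 10]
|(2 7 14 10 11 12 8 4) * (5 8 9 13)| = 11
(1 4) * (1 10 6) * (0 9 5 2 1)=[9, 4, 1, 3, 10, 2, 0, 7, 8, 5, 6]=(0 9 5 2 1 4 10 6)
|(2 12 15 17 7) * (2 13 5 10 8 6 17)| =|(2 12 15)(5 10 8 6 17 7 13)| =21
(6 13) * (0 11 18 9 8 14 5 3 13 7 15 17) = (0 11 18 9 8 14 5 3 13 6 7 15 17) = [11, 1, 2, 13, 4, 3, 7, 15, 14, 8, 10, 18, 12, 6, 5, 17, 16, 0, 9]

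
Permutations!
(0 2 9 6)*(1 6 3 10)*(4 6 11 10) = [2, 11, 9, 4, 6, 5, 0, 7, 8, 3, 1, 10] = (0 2 9 3 4 6)(1 11 10)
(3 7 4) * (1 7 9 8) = (1 7 4 3 9 8) = [0, 7, 2, 9, 3, 5, 6, 4, 1, 8]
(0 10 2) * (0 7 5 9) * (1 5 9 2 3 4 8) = (0 10 3 4 8 1 5 2 7 9) = [10, 5, 7, 4, 8, 2, 6, 9, 1, 0, 3]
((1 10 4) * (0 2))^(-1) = (0 2)(1 4 10) = [2, 4, 0, 3, 10, 5, 6, 7, 8, 9, 1]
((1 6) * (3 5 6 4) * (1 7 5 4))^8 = (5 7 6) = [0, 1, 2, 3, 4, 7, 5, 6]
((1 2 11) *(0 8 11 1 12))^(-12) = [0, 1, 2, 3, 4, 5, 6, 7, 8, 9, 10, 11, 12] = (12)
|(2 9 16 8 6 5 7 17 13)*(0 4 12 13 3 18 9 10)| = 18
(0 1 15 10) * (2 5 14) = [1, 15, 5, 3, 4, 14, 6, 7, 8, 9, 0, 11, 12, 13, 2, 10] = (0 1 15 10)(2 5 14)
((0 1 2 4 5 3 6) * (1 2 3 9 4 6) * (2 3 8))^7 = (0 3 1 8 2 6)(4 5 9) = [3, 8, 6, 1, 5, 9, 0, 7, 2, 4]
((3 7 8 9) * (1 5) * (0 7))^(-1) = (0 3 9 8 7)(1 5) = [3, 5, 2, 9, 4, 1, 6, 0, 7, 8]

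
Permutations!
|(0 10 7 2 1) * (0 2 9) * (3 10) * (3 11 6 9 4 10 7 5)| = 20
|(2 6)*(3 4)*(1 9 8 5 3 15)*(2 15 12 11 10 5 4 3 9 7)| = |(1 7 2 6 15)(4 12 11 10 5 9 8)| = 35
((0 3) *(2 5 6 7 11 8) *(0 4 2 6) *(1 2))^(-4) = (11)(0 4 2)(1 5 3) = [4, 5, 0, 1, 2, 3, 6, 7, 8, 9, 10, 11]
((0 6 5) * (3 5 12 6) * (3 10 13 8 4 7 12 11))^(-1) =(0 5 3 11 6 12 7 4 8 13 10) =[5, 1, 2, 11, 8, 3, 12, 4, 13, 9, 0, 6, 7, 10]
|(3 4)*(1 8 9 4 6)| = |(1 8 9 4 3 6)| = 6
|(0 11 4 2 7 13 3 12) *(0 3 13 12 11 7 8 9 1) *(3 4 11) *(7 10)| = 9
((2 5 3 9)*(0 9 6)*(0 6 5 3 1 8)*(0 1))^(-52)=[3, 1, 0, 9, 4, 2, 6, 7, 8, 5]=(0 3 9 5 2)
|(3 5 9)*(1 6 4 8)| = 12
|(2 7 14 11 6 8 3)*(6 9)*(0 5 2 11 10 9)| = 11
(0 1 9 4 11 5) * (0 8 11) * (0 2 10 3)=(0 1 9 4 2 10 3)(5 8 11)=[1, 9, 10, 0, 2, 8, 6, 7, 11, 4, 3, 5]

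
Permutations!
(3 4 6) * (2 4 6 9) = (2 4 9)(3 6) = [0, 1, 4, 6, 9, 5, 3, 7, 8, 2]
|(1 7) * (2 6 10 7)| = 5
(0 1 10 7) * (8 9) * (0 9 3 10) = (0 1)(3 10 7 9 8) = [1, 0, 2, 10, 4, 5, 6, 9, 3, 8, 7]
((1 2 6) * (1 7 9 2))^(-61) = (2 9 7 6) = [0, 1, 9, 3, 4, 5, 2, 6, 8, 7]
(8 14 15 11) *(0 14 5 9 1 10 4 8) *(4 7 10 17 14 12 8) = (0 12 8 5 9 1 17 14 15 11)(7 10) = [12, 17, 2, 3, 4, 9, 6, 10, 5, 1, 7, 0, 8, 13, 15, 11, 16, 14]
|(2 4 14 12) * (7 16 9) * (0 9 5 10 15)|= |(0 9 7 16 5 10 15)(2 4 14 12)|= 28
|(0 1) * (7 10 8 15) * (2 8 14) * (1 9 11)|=12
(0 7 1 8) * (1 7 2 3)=(0 2 3 1 8)=[2, 8, 3, 1, 4, 5, 6, 7, 0]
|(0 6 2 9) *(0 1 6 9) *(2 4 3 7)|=|(0 9 1 6 4 3 7 2)|=8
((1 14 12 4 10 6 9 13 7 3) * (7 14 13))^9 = [0, 3, 2, 7, 12, 5, 10, 9, 8, 6, 4, 11, 14, 1, 13] = (1 3 7 9 6 10 4 12 14 13)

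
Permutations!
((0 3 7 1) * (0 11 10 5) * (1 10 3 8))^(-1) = [5, 8, 2, 11, 4, 10, 6, 3, 0, 9, 7, 1] = (0 5 10 7 3 11 1 8)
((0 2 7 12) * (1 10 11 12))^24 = [1, 12, 10, 3, 4, 5, 6, 11, 8, 9, 0, 2, 7] = (0 1 12 7 11 2 10)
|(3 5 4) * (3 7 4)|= |(3 5)(4 7)|= 2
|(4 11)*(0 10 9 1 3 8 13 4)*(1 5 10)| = 21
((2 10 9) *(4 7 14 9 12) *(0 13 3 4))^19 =(0 12 10 2 9 14 7 4 3 13) =[12, 1, 9, 13, 3, 5, 6, 4, 8, 14, 2, 11, 10, 0, 7]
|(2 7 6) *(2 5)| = |(2 7 6 5)| = 4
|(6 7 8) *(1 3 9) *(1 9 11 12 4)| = |(1 3 11 12 4)(6 7 8)| = 15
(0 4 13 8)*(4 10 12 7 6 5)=(0 10 12 7 6 5 4 13 8)=[10, 1, 2, 3, 13, 4, 5, 6, 0, 9, 12, 11, 7, 8]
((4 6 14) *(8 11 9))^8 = [0, 1, 2, 3, 14, 5, 4, 7, 9, 11, 10, 8, 12, 13, 6] = (4 14 6)(8 9 11)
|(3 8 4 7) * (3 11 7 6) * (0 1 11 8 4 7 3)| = 6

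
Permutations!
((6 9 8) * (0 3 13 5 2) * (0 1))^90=[0, 1, 2, 3, 4, 5, 6, 7, 8, 9, 10, 11, 12, 13]=(13)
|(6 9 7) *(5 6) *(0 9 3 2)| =|(0 9 7 5 6 3 2)| =7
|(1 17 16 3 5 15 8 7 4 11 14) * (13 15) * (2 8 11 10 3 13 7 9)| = 105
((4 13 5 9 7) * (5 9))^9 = (4 13 9 7) = [0, 1, 2, 3, 13, 5, 6, 4, 8, 7, 10, 11, 12, 9]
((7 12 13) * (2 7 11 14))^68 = [0, 1, 12, 3, 4, 5, 6, 13, 8, 9, 10, 2, 11, 14, 7] = (2 12 11)(7 13 14)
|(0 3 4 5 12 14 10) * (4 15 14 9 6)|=5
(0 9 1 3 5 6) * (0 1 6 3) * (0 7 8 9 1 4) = [1, 7, 2, 5, 0, 3, 4, 8, 9, 6] = (0 1 7 8 9 6 4)(3 5)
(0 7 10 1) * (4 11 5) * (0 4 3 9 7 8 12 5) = [8, 4, 2, 9, 11, 3, 6, 10, 12, 7, 1, 0, 5] = (0 8 12 5 3 9 7 10 1 4 11)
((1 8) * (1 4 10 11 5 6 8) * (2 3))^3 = [0, 1, 3, 2, 5, 4, 10, 7, 11, 9, 6, 8] = (2 3)(4 5)(6 10)(8 11)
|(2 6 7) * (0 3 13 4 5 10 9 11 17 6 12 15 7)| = 20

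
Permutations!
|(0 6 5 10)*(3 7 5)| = 6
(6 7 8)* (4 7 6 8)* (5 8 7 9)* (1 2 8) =(1 2 8 7 4 9 5) =[0, 2, 8, 3, 9, 1, 6, 4, 7, 5]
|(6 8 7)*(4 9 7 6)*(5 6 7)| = 6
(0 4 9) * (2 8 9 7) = [4, 1, 8, 3, 7, 5, 6, 2, 9, 0] = (0 4 7 2 8 9)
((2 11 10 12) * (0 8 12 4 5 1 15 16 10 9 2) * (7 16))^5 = (0 12 8)(1 4 16 15 5 10 7)(2 9 11) = [12, 4, 9, 3, 16, 10, 6, 1, 0, 11, 7, 2, 8, 13, 14, 5, 15]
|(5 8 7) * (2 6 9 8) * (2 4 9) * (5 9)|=|(2 6)(4 5)(7 9 8)|=6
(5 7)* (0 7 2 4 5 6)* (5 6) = [7, 1, 4, 3, 6, 2, 0, 5] = (0 7 5 2 4 6)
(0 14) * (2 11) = [14, 1, 11, 3, 4, 5, 6, 7, 8, 9, 10, 2, 12, 13, 0] = (0 14)(2 11)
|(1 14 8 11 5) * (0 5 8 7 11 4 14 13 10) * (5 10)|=|(0 10)(1 13 5)(4 14 7 11 8)|=30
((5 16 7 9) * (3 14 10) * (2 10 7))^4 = [0, 1, 7, 5, 4, 3, 6, 2, 8, 10, 9, 11, 12, 13, 16, 15, 14] = (2 7)(3 5)(9 10)(14 16)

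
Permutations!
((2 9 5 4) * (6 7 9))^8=(2 7 5)(4 6 9)=[0, 1, 7, 3, 6, 2, 9, 5, 8, 4]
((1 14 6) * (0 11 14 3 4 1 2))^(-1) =(0 2 6 14 11)(1 4 3) =[2, 4, 6, 1, 3, 5, 14, 7, 8, 9, 10, 0, 12, 13, 11]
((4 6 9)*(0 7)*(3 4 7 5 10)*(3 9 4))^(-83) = [10, 1, 2, 3, 6, 9, 4, 5, 8, 0, 7] = (0 10 7 5 9)(4 6)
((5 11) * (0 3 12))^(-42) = [0, 1, 2, 3, 4, 5, 6, 7, 8, 9, 10, 11, 12] = (12)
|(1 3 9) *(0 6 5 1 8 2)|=8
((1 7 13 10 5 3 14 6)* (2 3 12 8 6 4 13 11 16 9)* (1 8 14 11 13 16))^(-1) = (1 11 3 2 9 16 4 14 12 5 10 13 7)(6 8) = [0, 11, 9, 2, 14, 10, 8, 1, 6, 16, 13, 3, 5, 7, 12, 15, 4]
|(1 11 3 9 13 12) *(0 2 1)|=8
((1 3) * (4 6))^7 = (1 3)(4 6) = [0, 3, 2, 1, 6, 5, 4]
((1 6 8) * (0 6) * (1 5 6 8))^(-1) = [1, 6, 2, 3, 4, 8, 5, 7, 0] = (0 1 6 5 8)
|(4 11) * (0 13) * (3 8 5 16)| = |(0 13)(3 8 5 16)(4 11)| = 4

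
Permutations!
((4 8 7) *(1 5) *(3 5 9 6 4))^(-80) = (9) = [0, 1, 2, 3, 4, 5, 6, 7, 8, 9]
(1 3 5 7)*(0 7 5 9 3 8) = [7, 8, 2, 9, 4, 5, 6, 1, 0, 3] = (0 7 1 8)(3 9)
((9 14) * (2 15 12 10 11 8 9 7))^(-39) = [0, 1, 9, 3, 4, 5, 6, 8, 12, 10, 2, 15, 7, 13, 11, 14] = (2 9 10)(7 8 12)(11 15 14)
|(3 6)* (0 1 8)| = |(0 1 8)(3 6)| = 6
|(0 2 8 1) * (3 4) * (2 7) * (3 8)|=7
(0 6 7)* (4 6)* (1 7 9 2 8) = (0 4 6 9 2 8 1 7) = [4, 7, 8, 3, 6, 5, 9, 0, 1, 2]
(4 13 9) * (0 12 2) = (0 12 2)(4 13 9) = [12, 1, 0, 3, 13, 5, 6, 7, 8, 4, 10, 11, 2, 9]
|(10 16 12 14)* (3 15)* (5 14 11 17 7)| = 8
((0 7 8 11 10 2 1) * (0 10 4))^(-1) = (0 4 11 8 7)(1 2 10) = [4, 2, 10, 3, 11, 5, 6, 0, 7, 9, 1, 8]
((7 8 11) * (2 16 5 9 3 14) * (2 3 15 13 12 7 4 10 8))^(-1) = [0, 1, 7, 14, 11, 16, 6, 12, 10, 5, 4, 8, 13, 15, 3, 9, 2] = (2 7 12 13 15 9 5 16)(3 14)(4 11 8 10)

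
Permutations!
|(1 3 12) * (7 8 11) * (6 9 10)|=3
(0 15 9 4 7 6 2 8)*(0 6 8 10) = (0 15 9 4 7 8 6 2 10) = [15, 1, 10, 3, 7, 5, 2, 8, 6, 4, 0, 11, 12, 13, 14, 9]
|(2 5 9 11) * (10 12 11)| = 6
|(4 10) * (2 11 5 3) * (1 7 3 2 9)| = 12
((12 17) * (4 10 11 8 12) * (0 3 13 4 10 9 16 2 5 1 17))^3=(0 4 2 17 8 3 9 5 10 12 13 16 1 11)=[4, 11, 17, 9, 2, 10, 6, 7, 3, 5, 12, 0, 13, 16, 14, 15, 1, 8]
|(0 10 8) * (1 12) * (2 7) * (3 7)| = 6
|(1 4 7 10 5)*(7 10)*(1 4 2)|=6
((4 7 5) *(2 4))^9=(2 4 7 5)=[0, 1, 4, 3, 7, 2, 6, 5]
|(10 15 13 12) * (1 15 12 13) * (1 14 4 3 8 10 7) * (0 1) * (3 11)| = 11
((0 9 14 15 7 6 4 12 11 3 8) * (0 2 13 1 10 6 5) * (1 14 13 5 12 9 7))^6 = (0 2 3 12)(1 14 9 6)(4 10 15 13)(5 8 11 7) = [2, 14, 3, 12, 10, 8, 1, 5, 11, 6, 15, 7, 0, 4, 9, 13]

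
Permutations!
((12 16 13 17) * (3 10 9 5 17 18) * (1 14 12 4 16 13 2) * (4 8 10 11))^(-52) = [0, 16, 4, 13, 3, 10, 6, 7, 5, 8, 17, 18, 1, 14, 2, 15, 11, 9, 12] = (1 16 11 18 12)(2 4 3 13 14)(5 10 17 9 8)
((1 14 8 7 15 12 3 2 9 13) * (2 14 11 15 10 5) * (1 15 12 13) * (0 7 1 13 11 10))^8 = [0, 12, 8, 13, 4, 14, 6, 7, 11, 1, 3, 2, 9, 10, 15, 5] = (1 12 9)(2 8 11)(3 13 10)(5 14 15)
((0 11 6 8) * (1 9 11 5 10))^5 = (0 11 10 8 9 5 6 1) = [11, 0, 2, 3, 4, 6, 1, 7, 9, 5, 8, 10]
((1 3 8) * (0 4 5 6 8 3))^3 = (0 6)(1 5)(4 8) = [6, 5, 2, 3, 8, 1, 0, 7, 4]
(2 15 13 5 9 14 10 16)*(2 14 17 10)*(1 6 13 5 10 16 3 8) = [0, 6, 15, 8, 4, 9, 13, 7, 1, 17, 3, 11, 12, 10, 2, 5, 14, 16] = (1 6 13 10 3 8)(2 15 5 9 17 16 14)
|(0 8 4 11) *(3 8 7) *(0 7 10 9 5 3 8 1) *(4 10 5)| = |(0 5 3 1)(4 11 7 8 10 9)| = 12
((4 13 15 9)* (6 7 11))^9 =(4 13 15 9) =[0, 1, 2, 3, 13, 5, 6, 7, 8, 4, 10, 11, 12, 15, 14, 9]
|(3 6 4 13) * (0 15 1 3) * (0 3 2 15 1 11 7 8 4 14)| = |(0 1 2 15 11 7 8 4 13 3 6 14)| = 12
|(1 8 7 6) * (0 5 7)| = 6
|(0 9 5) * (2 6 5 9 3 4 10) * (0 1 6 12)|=|(0 3 4 10 2 12)(1 6 5)|=6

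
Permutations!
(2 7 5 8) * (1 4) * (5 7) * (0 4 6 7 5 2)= (0 4 1 6 7 5 8)= [4, 6, 2, 3, 1, 8, 7, 5, 0]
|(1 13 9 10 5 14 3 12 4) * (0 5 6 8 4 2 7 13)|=14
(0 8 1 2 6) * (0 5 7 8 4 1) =(0 4 1 2 6 5 7 8) =[4, 2, 6, 3, 1, 7, 5, 8, 0]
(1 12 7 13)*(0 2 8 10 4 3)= (0 2 8 10 4 3)(1 12 7 13)= [2, 12, 8, 0, 3, 5, 6, 13, 10, 9, 4, 11, 7, 1]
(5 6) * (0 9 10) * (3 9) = (0 3 9 10)(5 6) = [3, 1, 2, 9, 4, 6, 5, 7, 8, 10, 0]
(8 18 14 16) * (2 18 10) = (2 18 14 16 8 10) = [0, 1, 18, 3, 4, 5, 6, 7, 10, 9, 2, 11, 12, 13, 16, 15, 8, 17, 14]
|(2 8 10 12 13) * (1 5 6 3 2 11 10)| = 12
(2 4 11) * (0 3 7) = (0 3 7)(2 4 11) = [3, 1, 4, 7, 11, 5, 6, 0, 8, 9, 10, 2]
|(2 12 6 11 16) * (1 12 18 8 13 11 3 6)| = 6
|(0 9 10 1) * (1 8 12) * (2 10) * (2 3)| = |(0 9 3 2 10 8 12 1)| = 8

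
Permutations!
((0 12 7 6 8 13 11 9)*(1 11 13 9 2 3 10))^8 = (13)(0 7 8)(1 3 11 10 2)(6 9 12) = [7, 3, 1, 11, 4, 5, 9, 8, 0, 12, 2, 10, 6, 13]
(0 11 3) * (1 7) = (0 11 3)(1 7) = [11, 7, 2, 0, 4, 5, 6, 1, 8, 9, 10, 3]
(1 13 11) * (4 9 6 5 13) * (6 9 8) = (1 4 8 6 5 13 11) = [0, 4, 2, 3, 8, 13, 5, 7, 6, 9, 10, 1, 12, 11]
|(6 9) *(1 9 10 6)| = |(1 9)(6 10)| = 2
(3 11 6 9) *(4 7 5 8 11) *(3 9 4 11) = (3 11 6 4 7 5 8) = [0, 1, 2, 11, 7, 8, 4, 5, 3, 9, 10, 6]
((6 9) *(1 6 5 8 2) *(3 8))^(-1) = (1 2 8 3 5 9 6) = [0, 2, 8, 5, 4, 9, 1, 7, 3, 6]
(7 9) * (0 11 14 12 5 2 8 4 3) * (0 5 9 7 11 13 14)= (0 13 14 12 9 11)(2 8 4 3 5)= [13, 1, 8, 5, 3, 2, 6, 7, 4, 11, 10, 0, 9, 14, 12]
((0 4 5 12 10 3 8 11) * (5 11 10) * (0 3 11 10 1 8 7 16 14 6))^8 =(0 6 14 16 7 3 11 10 4) =[6, 1, 2, 11, 0, 5, 14, 3, 8, 9, 4, 10, 12, 13, 16, 15, 7]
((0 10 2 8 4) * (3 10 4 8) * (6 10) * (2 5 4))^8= (0 2 3 6 10 5 4)= [2, 1, 3, 6, 0, 4, 10, 7, 8, 9, 5]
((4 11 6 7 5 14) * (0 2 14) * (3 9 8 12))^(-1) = (0 5 7 6 11 4 14 2)(3 12 8 9) = [5, 1, 0, 12, 14, 7, 11, 6, 9, 3, 10, 4, 8, 13, 2]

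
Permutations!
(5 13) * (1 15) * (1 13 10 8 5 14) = [0, 15, 2, 3, 4, 10, 6, 7, 5, 9, 8, 11, 12, 14, 1, 13] = (1 15 13 14)(5 10 8)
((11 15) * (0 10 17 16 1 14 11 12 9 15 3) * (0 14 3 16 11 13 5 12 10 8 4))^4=(0 8 4)(1 5 10)(3 12 17)(9 11 14)(13 15 16)=[8, 5, 2, 12, 0, 10, 6, 7, 4, 11, 1, 14, 17, 15, 9, 16, 13, 3]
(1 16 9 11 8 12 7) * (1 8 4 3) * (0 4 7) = (0 4 3 1 16 9 11 7 8 12) = [4, 16, 2, 1, 3, 5, 6, 8, 12, 11, 10, 7, 0, 13, 14, 15, 9]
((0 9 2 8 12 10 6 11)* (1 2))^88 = (0 6 12 2 9 11 10 8 1) = [6, 0, 9, 3, 4, 5, 12, 7, 1, 11, 8, 10, 2]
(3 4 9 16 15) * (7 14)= [0, 1, 2, 4, 9, 5, 6, 14, 8, 16, 10, 11, 12, 13, 7, 3, 15]= (3 4 9 16 15)(7 14)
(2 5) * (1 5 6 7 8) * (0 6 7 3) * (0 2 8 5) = [6, 0, 7, 2, 4, 8, 3, 5, 1] = (0 6 3 2 7 5 8 1)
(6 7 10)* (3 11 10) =(3 11 10 6 7) =[0, 1, 2, 11, 4, 5, 7, 3, 8, 9, 6, 10]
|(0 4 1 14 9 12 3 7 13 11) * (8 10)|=|(0 4 1 14 9 12 3 7 13 11)(8 10)|=10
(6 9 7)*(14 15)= (6 9 7)(14 15)= [0, 1, 2, 3, 4, 5, 9, 6, 8, 7, 10, 11, 12, 13, 15, 14]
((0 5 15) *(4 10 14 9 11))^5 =(0 15 5) =[15, 1, 2, 3, 4, 0, 6, 7, 8, 9, 10, 11, 12, 13, 14, 5]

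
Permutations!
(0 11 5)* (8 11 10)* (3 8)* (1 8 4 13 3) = [10, 8, 2, 4, 13, 0, 6, 7, 11, 9, 1, 5, 12, 3] = (0 10 1 8 11 5)(3 4 13)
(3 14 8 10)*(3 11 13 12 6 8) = (3 14)(6 8 10 11 13 12) = [0, 1, 2, 14, 4, 5, 8, 7, 10, 9, 11, 13, 6, 12, 3]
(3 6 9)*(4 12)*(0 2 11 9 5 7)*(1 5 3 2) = [1, 5, 11, 6, 12, 7, 3, 0, 8, 2, 10, 9, 4] = (0 1 5 7)(2 11 9)(3 6)(4 12)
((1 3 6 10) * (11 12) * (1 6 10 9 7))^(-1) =(1 7 9 6 10 3)(11 12) =[0, 7, 2, 1, 4, 5, 10, 9, 8, 6, 3, 12, 11]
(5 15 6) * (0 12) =(0 12)(5 15 6) =[12, 1, 2, 3, 4, 15, 5, 7, 8, 9, 10, 11, 0, 13, 14, 6]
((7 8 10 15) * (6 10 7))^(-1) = (6 15 10)(7 8) = [0, 1, 2, 3, 4, 5, 15, 8, 7, 9, 6, 11, 12, 13, 14, 10]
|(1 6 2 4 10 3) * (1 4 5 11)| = |(1 6 2 5 11)(3 4 10)| = 15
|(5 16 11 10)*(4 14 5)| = 6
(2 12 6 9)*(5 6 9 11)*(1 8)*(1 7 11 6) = (1 8 7 11 5)(2 12 9) = [0, 8, 12, 3, 4, 1, 6, 11, 7, 2, 10, 5, 9]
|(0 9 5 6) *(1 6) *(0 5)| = |(0 9)(1 6 5)| = 6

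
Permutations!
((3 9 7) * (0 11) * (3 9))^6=(11)=[0, 1, 2, 3, 4, 5, 6, 7, 8, 9, 10, 11]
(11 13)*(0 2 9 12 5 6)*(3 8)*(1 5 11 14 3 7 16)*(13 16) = (0 2 9 12 11 16 1 5 6)(3 8 7 13 14) = [2, 5, 9, 8, 4, 6, 0, 13, 7, 12, 10, 16, 11, 14, 3, 15, 1]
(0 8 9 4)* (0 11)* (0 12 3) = (0 8 9 4 11 12 3) = [8, 1, 2, 0, 11, 5, 6, 7, 9, 4, 10, 12, 3]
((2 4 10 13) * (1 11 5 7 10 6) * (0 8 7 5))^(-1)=(0 11 1 6 4 2 13 10 7 8)=[11, 6, 13, 3, 2, 5, 4, 8, 0, 9, 7, 1, 12, 10]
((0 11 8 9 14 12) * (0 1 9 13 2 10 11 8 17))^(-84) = (17) = [0, 1, 2, 3, 4, 5, 6, 7, 8, 9, 10, 11, 12, 13, 14, 15, 16, 17]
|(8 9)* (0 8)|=|(0 8 9)|=3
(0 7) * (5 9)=(0 7)(5 9)=[7, 1, 2, 3, 4, 9, 6, 0, 8, 5]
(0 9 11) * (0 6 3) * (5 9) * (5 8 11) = (0 8 11 6 3)(5 9) = [8, 1, 2, 0, 4, 9, 3, 7, 11, 5, 10, 6]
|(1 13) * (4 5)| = 2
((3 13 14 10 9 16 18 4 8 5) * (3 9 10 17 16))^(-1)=(3 9 5 8 4 18 16 17 14 13)=[0, 1, 2, 9, 18, 8, 6, 7, 4, 5, 10, 11, 12, 3, 13, 15, 17, 14, 16]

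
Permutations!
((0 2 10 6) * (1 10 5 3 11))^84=(0 11)(1 2)(3 6)(5 10)=[11, 2, 1, 6, 4, 10, 3, 7, 8, 9, 5, 0]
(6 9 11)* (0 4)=(0 4)(6 9 11)=[4, 1, 2, 3, 0, 5, 9, 7, 8, 11, 10, 6]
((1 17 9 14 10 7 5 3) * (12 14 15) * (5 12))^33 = (1 15)(3 9)(5 17)(7 12 14 10) = [0, 15, 2, 9, 4, 17, 6, 12, 8, 3, 7, 11, 14, 13, 10, 1, 16, 5]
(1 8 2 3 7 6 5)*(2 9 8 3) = (1 3 7 6 5)(8 9) = [0, 3, 2, 7, 4, 1, 5, 6, 9, 8]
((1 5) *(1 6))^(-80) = (1 5 6) = [0, 5, 2, 3, 4, 6, 1]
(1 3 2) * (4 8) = (1 3 2)(4 8) = [0, 3, 1, 2, 8, 5, 6, 7, 4]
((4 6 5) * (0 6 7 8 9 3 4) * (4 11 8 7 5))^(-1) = (0 5 4 6)(3 9 8 11) = [5, 1, 2, 9, 6, 4, 0, 7, 11, 8, 10, 3]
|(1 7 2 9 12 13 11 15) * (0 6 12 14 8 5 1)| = 42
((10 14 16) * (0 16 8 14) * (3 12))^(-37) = [10, 1, 2, 12, 4, 5, 6, 7, 14, 9, 16, 11, 3, 13, 8, 15, 0] = (0 10 16)(3 12)(8 14)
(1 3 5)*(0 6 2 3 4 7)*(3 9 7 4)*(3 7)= [6, 7, 9, 5, 4, 1, 2, 0, 8, 3]= (0 6 2 9 3 5 1 7)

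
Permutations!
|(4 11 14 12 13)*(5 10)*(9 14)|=6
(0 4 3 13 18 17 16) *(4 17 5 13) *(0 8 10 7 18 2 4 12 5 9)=(0 17 16 8 10 7 18 9)(2 4 3 12 5 13)=[17, 1, 4, 12, 3, 13, 6, 18, 10, 0, 7, 11, 5, 2, 14, 15, 8, 16, 9]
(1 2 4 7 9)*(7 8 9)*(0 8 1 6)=(0 8 9 6)(1 2 4)=[8, 2, 4, 3, 1, 5, 0, 7, 9, 6]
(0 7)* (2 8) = (0 7)(2 8) = [7, 1, 8, 3, 4, 5, 6, 0, 2]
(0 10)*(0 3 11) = [10, 1, 2, 11, 4, 5, 6, 7, 8, 9, 3, 0] = (0 10 3 11)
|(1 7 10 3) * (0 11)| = 4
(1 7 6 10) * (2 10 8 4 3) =(1 7 6 8 4 3 2 10) =[0, 7, 10, 2, 3, 5, 8, 6, 4, 9, 1]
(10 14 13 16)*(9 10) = (9 10 14 13 16) = [0, 1, 2, 3, 4, 5, 6, 7, 8, 10, 14, 11, 12, 16, 13, 15, 9]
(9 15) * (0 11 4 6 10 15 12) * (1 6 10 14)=(0 11 4 10 15 9 12)(1 6 14)=[11, 6, 2, 3, 10, 5, 14, 7, 8, 12, 15, 4, 0, 13, 1, 9]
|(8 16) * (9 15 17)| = |(8 16)(9 15 17)| = 6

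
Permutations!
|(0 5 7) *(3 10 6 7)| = |(0 5 3 10 6 7)| = 6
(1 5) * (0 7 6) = (0 7 6)(1 5) = [7, 5, 2, 3, 4, 1, 0, 6]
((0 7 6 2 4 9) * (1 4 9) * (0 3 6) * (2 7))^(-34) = [9, 1, 3, 7, 4, 5, 0, 2, 8, 6] = (0 9 6)(2 3 7)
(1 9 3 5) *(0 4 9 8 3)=[4, 8, 2, 5, 9, 1, 6, 7, 3, 0]=(0 4 9)(1 8 3 5)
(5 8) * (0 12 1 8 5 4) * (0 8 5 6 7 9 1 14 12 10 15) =[10, 5, 2, 3, 8, 6, 7, 9, 4, 1, 15, 11, 14, 13, 12, 0] =(0 10 15)(1 5 6 7 9)(4 8)(12 14)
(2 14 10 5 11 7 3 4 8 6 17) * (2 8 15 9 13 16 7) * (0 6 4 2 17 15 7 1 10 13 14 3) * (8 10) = (0 6 15 9 14 13 16 1 8 4 7)(2 3)(5 11 17 10) = [6, 8, 3, 2, 7, 11, 15, 0, 4, 14, 5, 17, 12, 16, 13, 9, 1, 10]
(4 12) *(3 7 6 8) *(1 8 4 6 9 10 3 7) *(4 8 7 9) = (1 7 4 12 6 8 9 10 3) = [0, 7, 2, 1, 12, 5, 8, 4, 9, 10, 3, 11, 6]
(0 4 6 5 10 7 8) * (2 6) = (0 4 2 6 5 10 7 8) = [4, 1, 6, 3, 2, 10, 5, 8, 0, 9, 7]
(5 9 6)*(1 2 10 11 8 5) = (1 2 10 11 8 5 9 6) = [0, 2, 10, 3, 4, 9, 1, 7, 5, 6, 11, 8]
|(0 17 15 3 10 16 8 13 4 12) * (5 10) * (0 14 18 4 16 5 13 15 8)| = 28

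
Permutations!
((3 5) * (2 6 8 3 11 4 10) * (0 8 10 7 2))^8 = (0 6 7 11 3)(2 4 5 8 10) = [6, 1, 4, 0, 5, 8, 7, 11, 10, 9, 2, 3]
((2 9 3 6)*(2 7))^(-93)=[0, 1, 3, 7, 4, 5, 2, 9, 8, 6]=(2 3 7 9 6)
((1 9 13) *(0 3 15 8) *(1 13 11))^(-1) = (0 8 15 3)(1 11 9) = [8, 11, 2, 0, 4, 5, 6, 7, 15, 1, 10, 9, 12, 13, 14, 3]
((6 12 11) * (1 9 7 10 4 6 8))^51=(1 12 10)(4 9 11)(6 7 8)=[0, 12, 2, 3, 9, 5, 7, 8, 6, 11, 1, 4, 10]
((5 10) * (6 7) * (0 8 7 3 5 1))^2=(0 7 3 10)(1 8 6 5)=[7, 8, 2, 10, 4, 1, 5, 3, 6, 9, 0]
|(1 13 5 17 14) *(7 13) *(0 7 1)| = |(0 7 13 5 17 14)| = 6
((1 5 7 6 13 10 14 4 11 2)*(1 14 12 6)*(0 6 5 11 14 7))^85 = (0 6 13 10 12 5)(1 11 2 7)(4 14) = [6, 11, 7, 3, 14, 0, 13, 1, 8, 9, 12, 2, 5, 10, 4]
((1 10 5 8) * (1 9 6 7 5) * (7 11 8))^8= (11)= [0, 1, 2, 3, 4, 5, 6, 7, 8, 9, 10, 11]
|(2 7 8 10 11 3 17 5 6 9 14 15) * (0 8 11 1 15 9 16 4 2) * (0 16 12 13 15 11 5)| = 126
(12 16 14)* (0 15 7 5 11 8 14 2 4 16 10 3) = (0 15 7 5 11 8 14 12 10 3)(2 4 16) = [15, 1, 4, 0, 16, 11, 6, 5, 14, 9, 3, 8, 10, 13, 12, 7, 2]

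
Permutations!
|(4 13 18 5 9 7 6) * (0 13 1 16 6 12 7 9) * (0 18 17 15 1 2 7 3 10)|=26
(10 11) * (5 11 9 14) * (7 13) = (5 11 10 9 14)(7 13) = [0, 1, 2, 3, 4, 11, 6, 13, 8, 14, 9, 10, 12, 7, 5]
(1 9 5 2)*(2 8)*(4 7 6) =[0, 9, 1, 3, 7, 8, 4, 6, 2, 5] =(1 9 5 8 2)(4 7 6)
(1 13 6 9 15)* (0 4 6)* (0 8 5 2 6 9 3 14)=(0 4 9 15 1 13 8 5 2 6 3 14)=[4, 13, 6, 14, 9, 2, 3, 7, 5, 15, 10, 11, 12, 8, 0, 1]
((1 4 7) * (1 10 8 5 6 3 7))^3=(1 4)(3 8)(5 7)(6 10)=[0, 4, 2, 8, 1, 7, 10, 5, 3, 9, 6]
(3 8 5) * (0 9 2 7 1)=(0 9 2 7 1)(3 8 5)=[9, 0, 7, 8, 4, 3, 6, 1, 5, 2]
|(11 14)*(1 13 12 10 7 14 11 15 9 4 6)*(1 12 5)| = 24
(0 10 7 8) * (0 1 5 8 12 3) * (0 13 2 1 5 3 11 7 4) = (0 10 4)(1 3 13 2)(5 8)(7 12 11) = [10, 3, 1, 13, 0, 8, 6, 12, 5, 9, 4, 7, 11, 2]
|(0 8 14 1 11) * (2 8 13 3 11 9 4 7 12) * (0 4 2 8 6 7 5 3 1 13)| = |(1 9 2 6 7 12 8 14 13)(3 11 4 5)| = 36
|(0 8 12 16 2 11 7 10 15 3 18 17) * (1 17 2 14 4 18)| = 15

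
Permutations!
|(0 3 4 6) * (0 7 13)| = 6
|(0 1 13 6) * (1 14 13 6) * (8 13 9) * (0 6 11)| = 7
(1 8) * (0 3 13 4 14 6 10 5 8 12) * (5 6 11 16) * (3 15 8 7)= [15, 12, 2, 13, 14, 7, 10, 3, 1, 9, 6, 16, 0, 4, 11, 8, 5]= (0 15 8 1 12)(3 13 4 14 11 16 5 7)(6 10)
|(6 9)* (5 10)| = 2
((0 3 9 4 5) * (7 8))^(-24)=(0 3 9 4 5)=[3, 1, 2, 9, 5, 0, 6, 7, 8, 4]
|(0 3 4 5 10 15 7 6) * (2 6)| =9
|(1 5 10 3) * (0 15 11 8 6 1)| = |(0 15 11 8 6 1 5 10 3)| = 9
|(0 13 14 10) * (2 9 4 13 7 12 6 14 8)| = 30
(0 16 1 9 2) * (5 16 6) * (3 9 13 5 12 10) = (0 6 12 10 3 9 2)(1 13 5 16) = [6, 13, 0, 9, 4, 16, 12, 7, 8, 2, 3, 11, 10, 5, 14, 15, 1]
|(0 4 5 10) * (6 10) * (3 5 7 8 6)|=6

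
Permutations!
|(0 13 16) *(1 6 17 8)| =12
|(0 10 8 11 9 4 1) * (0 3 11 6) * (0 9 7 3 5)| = 24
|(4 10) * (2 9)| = 2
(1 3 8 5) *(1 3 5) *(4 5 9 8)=[0, 9, 2, 4, 5, 3, 6, 7, 1, 8]=(1 9 8)(3 4 5)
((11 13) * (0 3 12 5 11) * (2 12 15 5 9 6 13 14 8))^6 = [8, 1, 3, 2, 4, 9, 11, 7, 0, 5, 10, 6, 15, 14, 13, 12] = (0 8)(2 3)(5 9)(6 11)(12 15)(13 14)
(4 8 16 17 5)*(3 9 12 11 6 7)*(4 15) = (3 9 12 11 6 7)(4 8 16 17 5 15) = [0, 1, 2, 9, 8, 15, 7, 3, 16, 12, 10, 6, 11, 13, 14, 4, 17, 5]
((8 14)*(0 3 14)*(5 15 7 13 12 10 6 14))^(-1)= (0 8 14 6 10 12 13 7 15 5 3)= [8, 1, 2, 0, 4, 3, 10, 15, 14, 9, 12, 11, 13, 7, 6, 5]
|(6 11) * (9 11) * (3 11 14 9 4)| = |(3 11 6 4)(9 14)| = 4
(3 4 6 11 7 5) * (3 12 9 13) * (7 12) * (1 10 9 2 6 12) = [0, 10, 6, 4, 12, 7, 11, 5, 8, 13, 9, 1, 2, 3] = (1 10 9 13 3 4 12 2 6 11)(5 7)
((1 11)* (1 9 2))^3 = (1 2 9 11) = [0, 2, 9, 3, 4, 5, 6, 7, 8, 11, 10, 1]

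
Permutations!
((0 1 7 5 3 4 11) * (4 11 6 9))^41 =[11, 0, 2, 5, 9, 7, 4, 1, 8, 6, 10, 3] =(0 11 3 5 7 1)(4 9 6)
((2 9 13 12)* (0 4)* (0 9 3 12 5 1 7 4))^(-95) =[0, 7, 3, 12, 9, 1, 6, 4, 8, 13, 10, 11, 2, 5] =(1 7 4 9 13 5)(2 3 12)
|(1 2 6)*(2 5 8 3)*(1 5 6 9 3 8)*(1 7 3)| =7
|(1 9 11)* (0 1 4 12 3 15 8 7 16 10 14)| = |(0 1 9 11 4 12 3 15 8 7 16 10 14)| = 13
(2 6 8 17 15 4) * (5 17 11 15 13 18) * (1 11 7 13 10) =(1 11 15 4 2 6 8 7 13 18 5 17 10) =[0, 11, 6, 3, 2, 17, 8, 13, 7, 9, 1, 15, 12, 18, 14, 4, 16, 10, 5]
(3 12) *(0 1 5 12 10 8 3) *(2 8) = (0 1 5 12)(2 8 3 10) = [1, 5, 8, 10, 4, 12, 6, 7, 3, 9, 2, 11, 0]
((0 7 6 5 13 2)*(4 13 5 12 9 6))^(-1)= [2, 1, 13, 3, 7, 5, 9, 0, 8, 12, 10, 11, 6, 4]= (0 2 13 4 7)(6 9 12)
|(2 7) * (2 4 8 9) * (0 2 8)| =4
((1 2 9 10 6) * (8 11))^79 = (1 6 10 9 2)(8 11) = [0, 6, 1, 3, 4, 5, 10, 7, 11, 2, 9, 8]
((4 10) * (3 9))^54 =(10) =[0, 1, 2, 3, 4, 5, 6, 7, 8, 9, 10]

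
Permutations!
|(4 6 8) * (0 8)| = |(0 8 4 6)| = 4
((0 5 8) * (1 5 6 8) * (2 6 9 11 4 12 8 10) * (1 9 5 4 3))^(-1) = (0 8 12 4 1 3 11 9 5)(2 10 6) = [8, 3, 10, 11, 1, 0, 2, 7, 12, 5, 6, 9, 4]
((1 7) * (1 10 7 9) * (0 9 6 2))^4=(10)(0 2 6 1 9)=[2, 9, 6, 3, 4, 5, 1, 7, 8, 0, 10]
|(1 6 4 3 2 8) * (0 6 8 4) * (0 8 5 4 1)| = 15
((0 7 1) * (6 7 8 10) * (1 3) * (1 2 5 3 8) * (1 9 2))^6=[0, 1, 2, 3, 4, 5, 8, 10, 6, 9, 7]=(6 8)(7 10)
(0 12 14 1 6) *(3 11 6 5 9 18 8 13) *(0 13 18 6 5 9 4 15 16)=[12, 9, 2, 11, 15, 4, 13, 7, 18, 6, 10, 5, 14, 3, 1, 16, 0, 17, 8]=(0 12 14 1 9 6 13 3 11 5 4 15 16)(8 18)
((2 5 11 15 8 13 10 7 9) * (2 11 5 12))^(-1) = (2 12)(7 10 13 8 15 11 9) = [0, 1, 12, 3, 4, 5, 6, 10, 15, 7, 13, 9, 2, 8, 14, 11]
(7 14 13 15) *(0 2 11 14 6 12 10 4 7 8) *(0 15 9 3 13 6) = [2, 1, 11, 13, 7, 5, 12, 0, 15, 3, 4, 14, 10, 9, 6, 8] = (0 2 11 14 6 12 10 4 7)(3 13 9)(8 15)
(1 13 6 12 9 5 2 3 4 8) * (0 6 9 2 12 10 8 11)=(0 6 10 8 1 13 9 5 12 2 3 4 11)=[6, 13, 3, 4, 11, 12, 10, 7, 1, 5, 8, 0, 2, 9]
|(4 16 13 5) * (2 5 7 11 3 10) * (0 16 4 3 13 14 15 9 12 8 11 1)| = 44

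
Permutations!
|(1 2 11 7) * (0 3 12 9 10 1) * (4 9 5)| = |(0 3 12 5 4 9 10 1 2 11 7)| = 11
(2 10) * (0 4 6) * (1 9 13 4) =(0 1 9 13 4 6)(2 10) =[1, 9, 10, 3, 6, 5, 0, 7, 8, 13, 2, 11, 12, 4]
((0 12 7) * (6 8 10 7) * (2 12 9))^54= [10, 1, 0, 3, 4, 5, 2, 8, 12, 7, 6, 11, 9]= (0 10 6 2)(7 8 12 9)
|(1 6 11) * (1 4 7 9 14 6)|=|(4 7 9 14 6 11)|=6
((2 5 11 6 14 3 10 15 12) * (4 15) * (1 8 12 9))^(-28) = [0, 15, 8, 6, 3, 12, 5, 7, 9, 4, 14, 2, 1, 13, 11, 10] = (1 15 10 14 11 2 8 9 4 3 6 5 12)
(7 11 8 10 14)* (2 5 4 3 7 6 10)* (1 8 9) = (1 8 2 5 4 3 7 11 9)(6 10 14) = [0, 8, 5, 7, 3, 4, 10, 11, 2, 1, 14, 9, 12, 13, 6]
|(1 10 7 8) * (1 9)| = |(1 10 7 8 9)| = 5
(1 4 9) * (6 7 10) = (1 4 9)(6 7 10) = [0, 4, 2, 3, 9, 5, 7, 10, 8, 1, 6]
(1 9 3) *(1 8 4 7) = (1 9 3 8 4 7) = [0, 9, 2, 8, 7, 5, 6, 1, 4, 3]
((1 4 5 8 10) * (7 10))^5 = (1 10 7 8 5 4) = [0, 10, 2, 3, 1, 4, 6, 8, 5, 9, 7]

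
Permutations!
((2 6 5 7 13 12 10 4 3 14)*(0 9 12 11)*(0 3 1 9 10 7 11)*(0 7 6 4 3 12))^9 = [10, 9, 4, 14, 1, 11, 5, 13, 8, 0, 3, 12, 6, 7, 2] = (0 10 3 14 2 4 1 9)(5 11 12 6)(7 13)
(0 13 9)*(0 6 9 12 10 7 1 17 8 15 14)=(0 13 12 10 7 1 17 8 15 14)(6 9)=[13, 17, 2, 3, 4, 5, 9, 1, 15, 6, 7, 11, 10, 12, 0, 14, 16, 8]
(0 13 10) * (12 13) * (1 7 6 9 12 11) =(0 11 1 7 6 9 12 13 10) =[11, 7, 2, 3, 4, 5, 9, 6, 8, 12, 0, 1, 13, 10]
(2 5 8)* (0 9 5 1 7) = [9, 7, 1, 3, 4, 8, 6, 0, 2, 5] = (0 9 5 8 2 1 7)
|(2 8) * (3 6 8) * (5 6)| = 5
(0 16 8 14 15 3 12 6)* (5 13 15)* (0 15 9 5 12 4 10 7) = (0 16 8 14 12 6 15 3 4 10 7)(5 13 9) = [16, 1, 2, 4, 10, 13, 15, 0, 14, 5, 7, 11, 6, 9, 12, 3, 8]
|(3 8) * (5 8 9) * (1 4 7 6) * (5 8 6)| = |(1 4 7 5 6)(3 9 8)| = 15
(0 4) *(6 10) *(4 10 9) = (0 10 6 9 4) = [10, 1, 2, 3, 0, 5, 9, 7, 8, 4, 6]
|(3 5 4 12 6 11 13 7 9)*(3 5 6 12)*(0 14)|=8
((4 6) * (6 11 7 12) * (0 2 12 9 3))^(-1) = (0 3 9 7 11 4 6 12 2) = [3, 1, 0, 9, 6, 5, 12, 11, 8, 7, 10, 4, 2]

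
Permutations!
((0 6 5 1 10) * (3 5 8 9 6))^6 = (0 3 5 1 10) = [3, 10, 2, 5, 4, 1, 6, 7, 8, 9, 0]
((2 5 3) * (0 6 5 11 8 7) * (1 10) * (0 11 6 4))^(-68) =(7 11 8) =[0, 1, 2, 3, 4, 5, 6, 11, 7, 9, 10, 8]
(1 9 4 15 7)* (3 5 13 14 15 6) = (1 9 4 6 3 5 13 14 15 7) = [0, 9, 2, 5, 6, 13, 3, 1, 8, 4, 10, 11, 12, 14, 15, 7]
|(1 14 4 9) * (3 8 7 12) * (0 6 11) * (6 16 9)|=|(0 16 9 1 14 4 6 11)(3 8 7 12)|=8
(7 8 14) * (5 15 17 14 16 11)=[0, 1, 2, 3, 4, 15, 6, 8, 16, 9, 10, 5, 12, 13, 7, 17, 11, 14]=(5 15 17 14 7 8 16 11)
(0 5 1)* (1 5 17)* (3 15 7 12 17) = (0 3 15 7 12 17 1) = [3, 0, 2, 15, 4, 5, 6, 12, 8, 9, 10, 11, 17, 13, 14, 7, 16, 1]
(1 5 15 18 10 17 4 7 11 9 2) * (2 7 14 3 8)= (1 5 15 18 10 17 4 14 3 8 2)(7 11 9)= [0, 5, 1, 8, 14, 15, 6, 11, 2, 7, 17, 9, 12, 13, 3, 18, 16, 4, 10]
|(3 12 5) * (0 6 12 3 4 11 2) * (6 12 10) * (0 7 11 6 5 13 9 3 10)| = 9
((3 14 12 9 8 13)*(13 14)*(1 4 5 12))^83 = (1 14 8 9 12 5 4)(3 13) = [0, 14, 2, 13, 1, 4, 6, 7, 9, 12, 10, 11, 5, 3, 8]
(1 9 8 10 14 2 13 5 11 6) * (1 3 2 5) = [0, 9, 13, 2, 4, 11, 3, 7, 10, 8, 14, 6, 12, 1, 5] = (1 9 8 10 14 5 11 6 3 2 13)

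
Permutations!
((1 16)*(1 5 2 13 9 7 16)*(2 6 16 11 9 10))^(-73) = [0, 1, 10, 3, 4, 16, 5, 9, 8, 11, 13, 7, 12, 2, 14, 15, 6] = (2 10 13)(5 16 6)(7 9 11)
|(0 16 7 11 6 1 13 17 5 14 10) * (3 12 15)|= 33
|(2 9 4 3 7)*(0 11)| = 10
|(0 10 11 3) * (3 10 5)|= |(0 5 3)(10 11)|= 6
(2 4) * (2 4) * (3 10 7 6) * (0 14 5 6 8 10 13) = (0 14 5 6 3 13)(7 8 10) = [14, 1, 2, 13, 4, 6, 3, 8, 10, 9, 7, 11, 12, 0, 5]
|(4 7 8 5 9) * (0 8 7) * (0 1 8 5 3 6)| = 8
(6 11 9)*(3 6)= (3 6 11 9)= [0, 1, 2, 6, 4, 5, 11, 7, 8, 3, 10, 9]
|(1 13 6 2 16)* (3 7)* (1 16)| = |(16)(1 13 6 2)(3 7)| = 4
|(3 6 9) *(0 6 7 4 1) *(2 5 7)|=9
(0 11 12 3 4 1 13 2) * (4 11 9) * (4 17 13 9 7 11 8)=(0 7 11 12 3 8 4 1 9 17 13 2)=[7, 9, 0, 8, 1, 5, 6, 11, 4, 17, 10, 12, 3, 2, 14, 15, 16, 13]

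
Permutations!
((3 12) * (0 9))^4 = (12) = [0, 1, 2, 3, 4, 5, 6, 7, 8, 9, 10, 11, 12]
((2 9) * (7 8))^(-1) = (2 9)(7 8) = [0, 1, 9, 3, 4, 5, 6, 8, 7, 2]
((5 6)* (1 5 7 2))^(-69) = (1 5 6 7 2) = [0, 5, 1, 3, 4, 6, 7, 2]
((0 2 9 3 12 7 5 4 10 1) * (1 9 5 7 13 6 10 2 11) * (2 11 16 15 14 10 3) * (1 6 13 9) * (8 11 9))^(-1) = [1, 10, 9, 6, 5, 2, 11, 7, 12, 4, 14, 8, 3, 13, 15, 16, 0] = (0 1 10 14 15 16)(2 9 4 5)(3 6 11 8 12)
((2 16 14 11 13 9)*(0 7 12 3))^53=[7, 1, 9, 0, 4, 5, 6, 12, 8, 13, 10, 14, 3, 11, 16, 15, 2]=(0 7 12 3)(2 9 13 11 14 16)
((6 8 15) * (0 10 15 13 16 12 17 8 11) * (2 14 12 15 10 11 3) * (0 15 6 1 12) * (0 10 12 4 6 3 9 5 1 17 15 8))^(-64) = (0 10 16)(1 4 6 9 5)(2 8 15)(3 11 12)(13 17 14) = [10, 4, 8, 11, 6, 1, 9, 7, 15, 5, 16, 12, 3, 17, 13, 2, 0, 14]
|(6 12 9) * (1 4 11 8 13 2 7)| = 21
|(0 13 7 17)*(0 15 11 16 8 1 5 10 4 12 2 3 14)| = 16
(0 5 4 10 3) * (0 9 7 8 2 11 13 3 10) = [5, 1, 11, 9, 0, 4, 6, 8, 2, 7, 10, 13, 12, 3] = (0 5 4)(2 11 13 3 9 7 8)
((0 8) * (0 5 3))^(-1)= (0 3 5 8)= [3, 1, 2, 5, 4, 8, 6, 7, 0]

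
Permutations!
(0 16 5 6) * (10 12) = (0 16 5 6)(10 12) = [16, 1, 2, 3, 4, 6, 0, 7, 8, 9, 12, 11, 10, 13, 14, 15, 5]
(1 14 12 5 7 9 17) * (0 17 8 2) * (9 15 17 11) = (0 11 9 8 2)(1 14 12 5 7 15 17) = [11, 14, 0, 3, 4, 7, 6, 15, 2, 8, 10, 9, 5, 13, 12, 17, 16, 1]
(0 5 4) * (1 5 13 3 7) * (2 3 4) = [13, 5, 3, 7, 0, 2, 6, 1, 8, 9, 10, 11, 12, 4] = (0 13 4)(1 5 2 3 7)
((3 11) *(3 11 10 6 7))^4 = (11) = [0, 1, 2, 3, 4, 5, 6, 7, 8, 9, 10, 11]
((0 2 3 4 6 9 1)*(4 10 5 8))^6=[4, 8, 6, 9, 3, 0, 10, 7, 2, 5, 1]=(0 4 3 9 5)(1 8 2 6 10)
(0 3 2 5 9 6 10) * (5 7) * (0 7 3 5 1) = (0 5 9 6 10 7 1)(2 3) = [5, 0, 3, 2, 4, 9, 10, 1, 8, 6, 7]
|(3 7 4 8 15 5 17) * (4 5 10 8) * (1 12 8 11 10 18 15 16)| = 4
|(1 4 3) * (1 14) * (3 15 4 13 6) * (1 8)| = 6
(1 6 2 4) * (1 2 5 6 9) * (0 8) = [8, 9, 4, 3, 2, 6, 5, 7, 0, 1] = (0 8)(1 9)(2 4)(5 6)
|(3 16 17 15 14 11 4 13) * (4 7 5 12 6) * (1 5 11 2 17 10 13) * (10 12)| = |(1 5 10 13 3 16 12 6 4)(2 17 15 14)(7 11)| = 36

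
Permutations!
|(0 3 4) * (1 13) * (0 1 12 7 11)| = 8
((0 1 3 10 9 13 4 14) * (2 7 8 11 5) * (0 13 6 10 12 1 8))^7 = (0 8 11 5 2 7)(1 3 12)(4 14 13)(6 10 9) = [8, 3, 7, 12, 14, 2, 10, 0, 11, 6, 9, 5, 1, 4, 13]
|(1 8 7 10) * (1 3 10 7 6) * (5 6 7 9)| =|(1 8 7 9 5 6)(3 10)| =6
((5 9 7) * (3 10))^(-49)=[0, 1, 2, 10, 4, 7, 6, 9, 8, 5, 3]=(3 10)(5 7 9)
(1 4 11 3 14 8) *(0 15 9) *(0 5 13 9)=(0 15)(1 4 11 3 14 8)(5 13 9)=[15, 4, 2, 14, 11, 13, 6, 7, 1, 5, 10, 3, 12, 9, 8, 0]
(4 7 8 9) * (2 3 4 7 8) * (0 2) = [2, 1, 3, 4, 8, 5, 6, 0, 9, 7] = (0 2 3 4 8 9 7)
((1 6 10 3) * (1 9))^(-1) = (1 9 3 10 6) = [0, 9, 2, 10, 4, 5, 1, 7, 8, 3, 6]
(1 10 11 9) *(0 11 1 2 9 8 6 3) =[11, 10, 9, 0, 4, 5, 3, 7, 6, 2, 1, 8] =(0 11 8 6 3)(1 10)(2 9)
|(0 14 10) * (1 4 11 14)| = |(0 1 4 11 14 10)| = 6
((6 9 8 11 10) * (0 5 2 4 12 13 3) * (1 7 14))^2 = (0 2 12 3 5 4 13)(1 14 7)(6 8 10 9 11) = [2, 14, 12, 5, 13, 4, 8, 1, 10, 11, 9, 6, 3, 0, 7]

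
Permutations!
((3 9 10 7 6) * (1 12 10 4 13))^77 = (1 3 12 9 10 4 7 13 6) = [0, 3, 2, 12, 7, 5, 1, 13, 8, 10, 4, 11, 9, 6]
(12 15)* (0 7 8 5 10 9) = [7, 1, 2, 3, 4, 10, 6, 8, 5, 0, 9, 11, 15, 13, 14, 12] = (0 7 8 5 10 9)(12 15)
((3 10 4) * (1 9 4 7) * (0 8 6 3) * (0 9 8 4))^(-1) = (0 9 4)(1 7 10 3 6 8) = [9, 7, 2, 6, 0, 5, 8, 10, 1, 4, 3]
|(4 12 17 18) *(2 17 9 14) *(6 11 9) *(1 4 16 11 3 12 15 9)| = 30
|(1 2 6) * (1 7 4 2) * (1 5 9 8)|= |(1 5 9 8)(2 6 7 4)|= 4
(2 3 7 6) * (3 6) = (2 6)(3 7) = [0, 1, 6, 7, 4, 5, 2, 3]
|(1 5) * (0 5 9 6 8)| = |(0 5 1 9 6 8)| = 6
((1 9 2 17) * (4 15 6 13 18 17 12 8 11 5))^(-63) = [0, 2, 8, 3, 6, 15, 18, 7, 5, 12, 10, 4, 11, 17, 14, 13, 16, 9, 1] = (1 2 8 5 15 13 17 9 12 11 4 6 18)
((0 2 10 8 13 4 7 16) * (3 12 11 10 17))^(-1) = (0 16 7 4 13 8 10 11 12 3 17 2) = [16, 1, 0, 17, 13, 5, 6, 4, 10, 9, 11, 12, 3, 8, 14, 15, 7, 2]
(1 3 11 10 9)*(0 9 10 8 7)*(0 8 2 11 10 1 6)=[9, 3, 11, 10, 4, 5, 0, 8, 7, 6, 1, 2]=(0 9 6)(1 3 10)(2 11)(7 8)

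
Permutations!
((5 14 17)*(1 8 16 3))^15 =[0, 3, 2, 16, 4, 5, 6, 7, 1, 9, 10, 11, 12, 13, 14, 15, 8, 17] =(17)(1 3 16 8)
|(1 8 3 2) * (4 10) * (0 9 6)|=|(0 9 6)(1 8 3 2)(4 10)|=12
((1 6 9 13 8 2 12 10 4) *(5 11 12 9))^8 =(13)(1 6 5 11 12 10 4) =[0, 6, 2, 3, 1, 11, 5, 7, 8, 9, 4, 12, 10, 13]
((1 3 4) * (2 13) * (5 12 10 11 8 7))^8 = (13)(1 4 3)(5 10 8)(7 12 11) = [0, 4, 2, 1, 3, 10, 6, 12, 5, 9, 8, 7, 11, 13]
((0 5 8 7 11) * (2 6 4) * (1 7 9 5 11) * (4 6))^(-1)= (0 11)(1 7)(2 4)(5 9 8)= [11, 7, 4, 3, 2, 9, 6, 1, 5, 8, 10, 0]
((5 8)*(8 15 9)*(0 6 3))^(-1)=(0 3 6)(5 8 9 15)=[3, 1, 2, 6, 4, 8, 0, 7, 9, 15, 10, 11, 12, 13, 14, 5]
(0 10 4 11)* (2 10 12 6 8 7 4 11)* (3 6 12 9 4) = (12)(0 9 4 2 10 11)(3 6 8 7) = [9, 1, 10, 6, 2, 5, 8, 3, 7, 4, 11, 0, 12]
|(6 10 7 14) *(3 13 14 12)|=7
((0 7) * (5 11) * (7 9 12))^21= (0 9 12 7)(5 11)= [9, 1, 2, 3, 4, 11, 6, 0, 8, 12, 10, 5, 7]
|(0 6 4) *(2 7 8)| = 3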